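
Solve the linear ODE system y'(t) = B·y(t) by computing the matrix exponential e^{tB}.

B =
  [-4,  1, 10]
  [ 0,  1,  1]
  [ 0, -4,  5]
e^{tB} =
  [exp(-4*t), -6*t*exp(3*t) + exp(3*t) - exp(-4*t), 3*t*exp(3*t) + exp(3*t) - exp(-4*t)]
  [0, -2*t*exp(3*t) + exp(3*t), t*exp(3*t)]
  [0, -4*t*exp(3*t), 2*t*exp(3*t) + exp(3*t)]

Strategy: write B = P · J · P⁻¹ where J is a Jordan canonical form, so e^{tB} = P · e^{tJ} · P⁻¹, and e^{tJ} can be computed block-by-block.

B has Jordan form
J =
  [-4, 0, 0]
  [ 0, 3, 1]
  [ 0, 0, 3]
(up to reordering of blocks).

Per-block formulas:
  For a 1×1 block at λ = -4: exp(t · [-4]) = [e^(-4t)].
  For a 2×2 Jordan block J_2(3): exp(t · J_2(3)) = e^(3t)·(I + t·N), where N is the 2×2 nilpotent shift.

After assembling e^{tJ} and conjugating by P, we get:

e^{tB} =
  [exp(-4*t), -6*t*exp(3*t) + exp(3*t) - exp(-4*t), 3*t*exp(3*t) + exp(3*t) - exp(-4*t)]
  [0, -2*t*exp(3*t) + exp(3*t), t*exp(3*t)]
  [0, -4*t*exp(3*t), 2*t*exp(3*t) + exp(3*t)]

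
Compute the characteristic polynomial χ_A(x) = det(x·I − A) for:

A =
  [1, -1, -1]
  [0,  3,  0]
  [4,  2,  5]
x^3 - 9*x^2 + 27*x - 27

Expanding det(x·I − A) (e.g. by cofactor expansion or by noting that A is similar to its Jordan form J, which has the same characteristic polynomial as A) gives
  χ_A(x) = x^3 - 9*x^2 + 27*x - 27
which factors as (x - 3)^3. The eigenvalues (with algebraic multiplicities) are λ = 3 with multiplicity 3.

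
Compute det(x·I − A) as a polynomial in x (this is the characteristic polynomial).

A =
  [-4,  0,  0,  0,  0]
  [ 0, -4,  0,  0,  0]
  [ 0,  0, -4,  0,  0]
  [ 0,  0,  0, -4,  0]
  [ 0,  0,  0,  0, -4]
x^5 + 20*x^4 + 160*x^3 + 640*x^2 + 1280*x + 1024

Expanding det(x·I − A) (e.g. by cofactor expansion or by noting that A is similar to its Jordan form J, which has the same characteristic polynomial as A) gives
  χ_A(x) = x^5 + 20*x^4 + 160*x^3 + 640*x^2 + 1280*x + 1024
which factors as (x + 4)^5. The eigenvalues (with algebraic multiplicities) are λ = -4 with multiplicity 5.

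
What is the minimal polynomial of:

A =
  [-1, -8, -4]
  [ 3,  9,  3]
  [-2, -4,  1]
x^2 - 6*x + 9

The characteristic polynomial is χ_A(x) = (x - 3)^3, so the eigenvalues are known. The minimal polynomial is
  m_A(x) = Π_λ (x − λ)^{k_λ}
where k_λ is the size of the *largest* Jordan block for λ (equivalently, the smallest k with (A − λI)^k v = 0 for every generalised eigenvector v of λ).

  λ = 3: largest Jordan block has size 2, contributing (x − 3)^2

So m_A(x) = (x - 3)^2 = x^2 - 6*x + 9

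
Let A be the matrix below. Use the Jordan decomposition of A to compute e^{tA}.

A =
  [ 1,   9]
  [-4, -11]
e^{tA} =
  [6*t*exp(-5*t) + exp(-5*t), 9*t*exp(-5*t)]
  [-4*t*exp(-5*t), -6*t*exp(-5*t) + exp(-5*t)]

Strategy: write A = P · J · P⁻¹ where J is a Jordan canonical form, so e^{tA} = P · e^{tJ} · P⁻¹, and e^{tJ} can be computed block-by-block.

A has Jordan form
J =
  [-5,  1]
  [ 0, -5]
(up to reordering of blocks).

Per-block formulas:
  For a 2×2 Jordan block J_2(-5): exp(t · J_2(-5)) = e^(-5t)·(I + t·N), where N is the 2×2 nilpotent shift.

After assembling e^{tJ} and conjugating by P, we get:

e^{tA} =
  [6*t*exp(-5*t) + exp(-5*t), 9*t*exp(-5*t)]
  [-4*t*exp(-5*t), -6*t*exp(-5*t) + exp(-5*t)]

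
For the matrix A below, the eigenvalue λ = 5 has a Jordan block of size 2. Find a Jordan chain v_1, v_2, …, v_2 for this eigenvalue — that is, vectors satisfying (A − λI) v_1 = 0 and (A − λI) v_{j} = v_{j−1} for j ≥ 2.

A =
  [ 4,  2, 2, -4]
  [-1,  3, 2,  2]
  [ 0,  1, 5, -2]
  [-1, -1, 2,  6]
A Jordan chain for λ = 5 of length 2:
v_1 = (-2, 0, -1, 0)ᵀ
v_2 = (0, 1, 0, 1)ᵀ

Let N = A − (5)·I. We want v_2 with N^2 v_2 = 0 but N^1 v_2 ≠ 0; then v_{j-1} := N · v_j for j = 2, …, 2.

Pick v_2 = (0, 1, 0, 1)ᵀ.
Then v_1 = N · v_2 = (-2, 0, -1, 0)ᵀ.

Sanity check: (A − (5)·I) v_1 = (0, 0, 0, 0)ᵀ = 0. ✓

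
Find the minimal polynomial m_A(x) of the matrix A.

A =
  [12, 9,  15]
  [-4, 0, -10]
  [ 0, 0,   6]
x^2 - 12*x + 36

The characteristic polynomial is χ_A(x) = (x - 6)^3, so the eigenvalues are known. The minimal polynomial is
  m_A(x) = Π_λ (x − λ)^{k_λ}
where k_λ is the size of the *largest* Jordan block for λ (equivalently, the smallest k with (A − λI)^k v = 0 for every generalised eigenvector v of λ).

  λ = 6: largest Jordan block has size 2, contributing (x − 6)^2

So m_A(x) = (x - 6)^2 = x^2 - 12*x + 36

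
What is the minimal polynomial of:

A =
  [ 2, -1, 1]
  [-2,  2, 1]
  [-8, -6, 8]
x^3 - 12*x^2 + 48*x - 64

The characteristic polynomial is χ_A(x) = (x - 4)^3, so the eigenvalues are known. The minimal polynomial is
  m_A(x) = Π_λ (x − λ)^{k_λ}
where k_λ is the size of the *largest* Jordan block for λ (equivalently, the smallest k with (A − λI)^k v = 0 for every generalised eigenvector v of λ).

  λ = 4: largest Jordan block has size 3, contributing (x − 4)^3

So m_A(x) = (x - 4)^3 = x^3 - 12*x^2 + 48*x - 64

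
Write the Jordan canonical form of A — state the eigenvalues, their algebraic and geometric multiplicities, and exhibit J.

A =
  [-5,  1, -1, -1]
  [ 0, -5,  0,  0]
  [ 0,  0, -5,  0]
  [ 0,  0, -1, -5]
J_3(-5) ⊕ J_1(-5)

The characteristic polynomial is
  det(x·I − A) = x^4 + 20*x^3 + 150*x^2 + 500*x + 625 = (x + 5)^4

Eigenvalues and multiplicities (the geometric multiplicity of λ is n − rank(A − λI), which equals the number of Jordan blocks for λ):
  λ = -5: algebraic multiplicity = 4, geometric multiplicity = 2

Determining the block sizes for each eigenvalue:
  λ = -5: with am = 4 and gm = 2, the partition is not yet determined (e.g. several partitions of 4 into 2 parts exist). Let N = A − (-5)·I. Computing rank(N^1) = 2, rank(N^2) = 1, rank(N^3) = 0; the number of blocks of size ≥ j is rank(N^{j−1}) − rank(N^j), giving [2, 1, 1]. So we have 1 block(s) of size 3, 1 block(s) of size 1 → block sizes [3, 1]

Assembling the blocks gives a Jordan form
J =
  [-5,  1,  0,  0]
  [ 0, -5,  1,  0]
  [ 0,  0, -5,  0]
  [ 0,  0,  0, -5]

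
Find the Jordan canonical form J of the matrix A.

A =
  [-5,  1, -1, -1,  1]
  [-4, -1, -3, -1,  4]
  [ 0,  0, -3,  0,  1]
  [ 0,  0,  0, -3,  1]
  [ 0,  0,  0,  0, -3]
J_3(-3) ⊕ J_2(-3)

The characteristic polynomial is
  det(x·I − A) = x^5 + 15*x^4 + 90*x^3 + 270*x^2 + 405*x + 243 = (x + 3)^5

Eigenvalues and multiplicities (the geometric multiplicity of λ is n − rank(A − λI), which equals the number of Jordan blocks for λ):
  λ = -3: algebraic multiplicity = 5, geometric multiplicity = 2

Determining the block sizes for each eigenvalue:
  λ = -3: with am = 5 and gm = 2, the partition is not yet determined (e.g. several partitions of 5 into 2 parts exist). Let N = A − (-3)·I. Computing rank(N^1) = 3, rank(N^2) = 1, rank(N^3) = 0; the number of blocks of size ≥ j is rank(N^{j−1}) − rank(N^j), giving [2, 2, 1]. So we have 1 block(s) of size 3, 1 block(s) of size 2 → block sizes [3, 2]

Assembling the blocks gives a Jordan form
J =
  [-3,  1,  0,  0,  0]
  [ 0, -3,  1,  0,  0]
  [ 0,  0, -3,  0,  0]
  [ 0,  0,  0, -3,  1]
  [ 0,  0,  0,  0, -3]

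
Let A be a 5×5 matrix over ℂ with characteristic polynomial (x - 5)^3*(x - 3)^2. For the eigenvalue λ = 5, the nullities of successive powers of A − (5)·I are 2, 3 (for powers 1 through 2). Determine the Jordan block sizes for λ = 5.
Block sizes for λ = 5: [2, 1]

From the dimensions of kernels of powers, the number of Jordan blocks of size at least j is d_j − d_{j−1} where d_j = dim ker(N^j) (with d_0 = 0). Computing the differences gives [2, 1].
The number of blocks of size exactly k is (#blocks of size ≥ k) − (#blocks of size ≥ k + 1), so the partition is: 1 block(s) of size 1, 1 block(s) of size 2.
In nonincreasing order the block sizes are [2, 1].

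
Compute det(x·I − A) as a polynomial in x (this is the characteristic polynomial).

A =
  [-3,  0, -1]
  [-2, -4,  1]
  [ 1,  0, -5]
x^3 + 12*x^2 + 48*x + 64

Expanding det(x·I − A) (e.g. by cofactor expansion or by noting that A is similar to its Jordan form J, which has the same characteristic polynomial as A) gives
  χ_A(x) = x^3 + 12*x^2 + 48*x + 64
which factors as (x + 4)^3. The eigenvalues (with algebraic multiplicities) are λ = -4 with multiplicity 3.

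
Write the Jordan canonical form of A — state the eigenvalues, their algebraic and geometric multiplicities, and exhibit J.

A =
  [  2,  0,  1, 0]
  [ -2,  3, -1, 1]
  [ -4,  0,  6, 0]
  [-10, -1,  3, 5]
J_2(4) ⊕ J_2(4)

The characteristic polynomial is
  det(x·I − A) = x^4 - 16*x^3 + 96*x^2 - 256*x + 256 = (x - 4)^4

Eigenvalues and multiplicities (the geometric multiplicity of λ is n − rank(A − λI), which equals the number of Jordan blocks for λ):
  λ = 4: algebraic multiplicity = 4, geometric multiplicity = 2

Determining the block sizes for each eigenvalue:
  λ = 4: with am = 4 and gm = 2, the partition is not yet determined (e.g. several partitions of 4 into 2 parts exist). Let N = A − (4)·I. Computing rank(N^1) = 2, rank(N^2) = 0; the number of blocks of size ≥ j is rank(N^{j−1}) − rank(N^j), giving [2, 2]. So we have 2 block(s) of size 2 → block sizes [2, 2]

Assembling the blocks gives a Jordan form
J =
  [4, 1, 0, 0]
  [0, 4, 0, 0]
  [0, 0, 4, 1]
  [0, 0, 0, 4]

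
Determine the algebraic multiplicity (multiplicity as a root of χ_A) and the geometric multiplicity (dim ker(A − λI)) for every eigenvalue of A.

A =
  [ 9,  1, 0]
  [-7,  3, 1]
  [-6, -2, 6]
λ = 6: alg = 3, geom = 1

Step 1 — factor the characteristic polynomial to read off the algebraic multiplicities:
  χ_A(x) = (x - 6)^3

Step 2 — compute geometric multiplicities via the rank-nullity identity g(λ) = n − rank(A − λI):
  rank(A − (6)·I) = 2, so dim ker(A − (6)·I) = n − 2 = 1

Summary:
  λ = 6: algebraic multiplicity = 3, geometric multiplicity = 1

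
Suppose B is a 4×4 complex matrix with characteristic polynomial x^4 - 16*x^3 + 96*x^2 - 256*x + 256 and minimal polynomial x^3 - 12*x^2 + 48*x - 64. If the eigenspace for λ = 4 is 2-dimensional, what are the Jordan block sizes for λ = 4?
Block sizes for λ = 4: [3, 1]

Step 1 — from the characteristic polynomial, algebraic multiplicity of λ = 4 is 4. From dim ker(B − (4)·I) = 2, there are exactly 2 Jordan blocks for λ = 4.
Step 2 — from the minimal polynomial, the factor (x − 4)^3 tells us the largest block for λ = 4 has size 3.
Step 3 — with total size 4, 2 blocks, and largest block 3, the block sizes (in nonincreasing order) are [3, 1].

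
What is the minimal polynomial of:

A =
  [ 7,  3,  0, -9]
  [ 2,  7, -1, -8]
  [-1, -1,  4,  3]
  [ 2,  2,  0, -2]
x^3 - 12*x^2 + 48*x - 64

The characteristic polynomial is χ_A(x) = (x - 4)^4, so the eigenvalues are known. The minimal polynomial is
  m_A(x) = Π_λ (x − λ)^{k_λ}
where k_λ is the size of the *largest* Jordan block for λ (equivalently, the smallest k with (A − λI)^k v = 0 for every generalised eigenvector v of λ).

  λ = 4: largest Jordan block has size 3, contributing (x − 4)^3

So m_A(x) = (x - 4)^3 = x^3 - 12*x^2 + 48*x - 64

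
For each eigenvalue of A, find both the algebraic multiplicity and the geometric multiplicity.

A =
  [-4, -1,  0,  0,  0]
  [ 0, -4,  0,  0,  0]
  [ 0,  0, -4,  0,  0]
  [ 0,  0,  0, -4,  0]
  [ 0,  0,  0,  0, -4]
λ = -4: alg = 5, geom = 4

Step 1 — factor the characteristic polynomial to read off the algebraic multiplicities:
  χ_A(x) = (x + 4)^5

Step 2 — compute geometric multiplicities via the rank-nullity identity g(λ) = n − rank(A − λI):
  rank(A − (-4)·I) = 1, so dim ker(A − (-4)·I) = n − 1 = 4

Summary:
  λ = -4: algebraic multiplicity = 5, geometric multiplicity = 4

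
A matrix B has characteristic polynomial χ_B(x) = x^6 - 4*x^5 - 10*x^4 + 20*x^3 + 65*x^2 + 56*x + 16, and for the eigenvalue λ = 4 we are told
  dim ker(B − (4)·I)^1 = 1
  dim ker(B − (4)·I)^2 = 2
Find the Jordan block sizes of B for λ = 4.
Block sizes for λ = 4: [2]

From the dimensions of kernels of powers, the number of Jordan blocks of size at least j is d_j − d_{j−1} where d_j = dim ker(N^j) (with d_0 = 0). Computing the differences gives [1, 1].
The number of blocks of size exactly k is (#blocks of size ≥ k) − (#blocks of size ≥ k + 1), so the partition is: 1 block(s) of size 2.
In nonincreasing order the block sizes are [2].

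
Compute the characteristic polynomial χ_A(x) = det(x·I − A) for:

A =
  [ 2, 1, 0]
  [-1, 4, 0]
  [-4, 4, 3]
x^3 - 9*x^2 + 27*x - 27

Expanding det(x·I − A) (e.g. by cofactor expansion or by noting that A is similar to its Jordan form J, which has the same characteristic polynomial as A) gives
  χ_A(x) = x^3 - 9*x^2 + 27*x - 27
which factors as (x - 3)^3. The eigenvalues (with algebraic multiplicities) are λ = 3 with multiplicity 3.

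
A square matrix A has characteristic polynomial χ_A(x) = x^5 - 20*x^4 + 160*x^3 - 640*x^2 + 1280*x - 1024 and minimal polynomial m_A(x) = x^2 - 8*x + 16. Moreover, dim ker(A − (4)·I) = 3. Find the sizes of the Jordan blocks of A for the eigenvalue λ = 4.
Block sizes for λ = 4: [2, 2, 1]

Step 1 — from the characteristic polynomial, algebraic multiplicity of λ = 4 is 5. From dim ker(A − (4)·I) = 3, there are exactly 3 Jordan blocks for λ = 4.
Step 2 — from the minimal polynomial, the factor (x − 4)^2 tells us the largest block for λ = 4 has size 2.
Step 3 — with total size 5, 3 blocks, and largest block 2, the block sizes (in nonincreasing order) are [2, 2, 1].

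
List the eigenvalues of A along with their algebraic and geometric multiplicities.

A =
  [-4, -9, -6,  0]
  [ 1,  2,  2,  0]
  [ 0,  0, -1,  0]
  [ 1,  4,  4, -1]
λ = -1: alg = 4, geom = 2

Step 1 — factor the characteristic polynomial to read off the algebraic multiplicities:
  χ_A(x) = (x + 1)^4

Step 2 — compute geometric multiplicities via the rank-nullity identity g(λ) = n − rank(A − λI):
  rank(A − (-1)·I) = 2, so dim ker(A − (-1)·I) = n − 2 = 2

Summary:
  λ = -1: algebraic multiplicity = 4, geometric multiplicity = 2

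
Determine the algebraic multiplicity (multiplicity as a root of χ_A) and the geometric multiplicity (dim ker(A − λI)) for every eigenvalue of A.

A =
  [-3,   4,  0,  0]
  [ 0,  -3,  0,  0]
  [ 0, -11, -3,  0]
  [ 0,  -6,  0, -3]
λ = -3: alg = 4, geom = 3

Step 1 — factor the characteristic polynomial to read off the algebraic multiplicities:
  χ_A(x) = (x + 3)^4

Step 2 — compute geometric multiplicities via the rank-nullity identity g(λ) = n − rank(A − λI):
  rank(A − (-3)·I) = 1, so dim ker(A − (-3)·I) = n − 1 = 3

Summary:
  λ = -3: algebraic multiplicity = 4, geometric multiplicity = 3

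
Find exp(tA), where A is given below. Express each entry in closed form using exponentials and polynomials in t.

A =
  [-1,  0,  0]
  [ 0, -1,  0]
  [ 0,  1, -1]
e^{tA} =
  [exp(-t), 0, 0]
  [0, exp(-t), 0]
  [0, t*exp(-t), exp(-t)]

Strategy: write A = P · J · P⁻¹ where J is a Jordan canonical form, so e^{tA} = P · e^{tJ} · P⁻¹, and e^{tJ} can be computed block-by-block.

A has Jordan form
J =
  [-1,  1,  0]
  [ 0, -1,  0]
  [ 0,  0, -1]
(up to reordering of blocks).

Per-block formulas:
  For a 1×1 block at λ = -1: exp(t · [-1]) = [e^(-1t)].
  For a 2×2 Jordan block J_2(-1): exp(t · J_2(-1)) = e^(-1t)·(I + t·N), where N is the 2×2 nilpotent shift.

After assembling e^{tJ} and conjugating by P, we get:

e^{tA} =
  [exp(-t), 0, 0]
  [0, exp(-t), 0]
  [0, t*exp(-t), exp(-t)]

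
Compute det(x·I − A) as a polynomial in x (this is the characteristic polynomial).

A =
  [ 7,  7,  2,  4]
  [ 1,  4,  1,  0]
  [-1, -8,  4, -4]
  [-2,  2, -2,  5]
x^4 - 20*x^3 + 150*x^2 - 500*x + 625

Expanding det(x·I − A) (e.g. by cofactor expansion or by noting that A is similar to its Jordan form J, which has the same characteristic polynomial as A) gives
  χ_A(x) = x^4 - 20*x^3 + 150*x^2 - 500*x + 625
which factors as (x - 5)^4. The eigenvalues (with algebraic multiplicities) are λ = 5 with multiplicity 4.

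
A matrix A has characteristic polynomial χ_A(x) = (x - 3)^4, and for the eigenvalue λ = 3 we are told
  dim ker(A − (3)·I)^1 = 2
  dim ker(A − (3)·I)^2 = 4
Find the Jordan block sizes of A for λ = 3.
Block sizes for λ = 3: [2, 2]

From the dimensions of kernels of powers, the number of Jordan blocks of size at least j is d_j − d_{j−1} where d_j = dim ker(N^j) (with d_0 = 0). Computing the differences gives [2, 2].
The number of blocks of size exactly k is (#blocks of size ≥ k) − (#blocks of size ≥ k + 1), so the partition is: 2 block(s) of size 2.
In nonincreasing order the block sizes are [2, 2].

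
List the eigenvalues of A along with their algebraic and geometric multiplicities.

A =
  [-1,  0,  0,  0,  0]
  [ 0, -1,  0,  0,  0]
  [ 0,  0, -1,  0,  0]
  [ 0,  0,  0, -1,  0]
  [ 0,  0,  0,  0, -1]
λ = -1: alg = 5, geom = 5

Step 1 — factor the characteristic polynomial to read off the algebraic multiplicities:
  χ_A(x) = (x + 1)^5

Step 2 — compute geometric multiplicities via the rank-nullity identity g(λ) = n − rank(A − λI):
  rank(A − (-1)·I) = 0, so dim ker(A − (-1)·I) = n − 0 = 5

Summary:
  λ = -1: algebraic multiplicity = 5, geometric multiplicity = 5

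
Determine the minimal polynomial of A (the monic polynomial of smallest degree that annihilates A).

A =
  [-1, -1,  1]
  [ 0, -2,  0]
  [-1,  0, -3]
x^3 + 6*x^2 + 12*x + 8

The characteristic polynomial is χ_A(x) = (x + 2)^3, so the eigenvalues are known. The minimal polynomial is
  m_A(x) = Π_λ (x − λ)^{k_λ}
where k_λ is the size of the *largest* Jordan block for λ (equivalently, the smallest k with (A − λI)^k v = 0 for every generalised eigenvector v of λ).

  λ = -2: largest Jordan block has size 3, contributing (x + 2)^3

So m_A(x) = (x + 2)^3 = x^3 + 6*x^2 + 12*x + 8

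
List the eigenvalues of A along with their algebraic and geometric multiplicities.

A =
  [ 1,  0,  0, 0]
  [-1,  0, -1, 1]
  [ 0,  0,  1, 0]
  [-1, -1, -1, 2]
λ = 1: alg = 4, geom = 3

Step 1 — factor the characteristic polynomial to read off the algebraic multiplicities:
  χ_A(x) = (x - 1)^4

Step 2 — compute geometric multiplicities via the rank-nullity identity g(λ) = n − rank(A − λI):
  rank(A − (1)·I) = 1, so dim ker(A − (1)·I) = n − 1 = 3

Summary:
  λ = 1: algebraic multiplicity = 4, geometric multiplicity = 3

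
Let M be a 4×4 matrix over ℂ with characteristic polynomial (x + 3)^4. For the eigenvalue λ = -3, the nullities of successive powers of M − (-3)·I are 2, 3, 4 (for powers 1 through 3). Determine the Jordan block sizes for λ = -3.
Block sizes for λ = -3: [3, 1]

From the dimensions of kernels of powers, the number of Jordan blocks of size at least j is d_j − d_{j−1} where d_j = dim ker(N^j) (with d_0 = 0). Computing the differences gives [2, 1, 1].
The number of blocks of size exactly k is (#blocks of size ≥ k) − (#blocks of size ≥ k + 1), so the partition is: 1 block(s) of size 1, 1 block(s) of size 3.
In nonincreasing order the block sizes are [3, 1].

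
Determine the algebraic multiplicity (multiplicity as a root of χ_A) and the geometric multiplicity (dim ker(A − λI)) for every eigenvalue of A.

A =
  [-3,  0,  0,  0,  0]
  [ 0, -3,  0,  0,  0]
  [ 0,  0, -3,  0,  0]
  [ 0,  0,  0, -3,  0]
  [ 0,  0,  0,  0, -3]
λ = -3: alg = 5, geom = 5

Step 1 — factor the characteristic polynomial to read off the algebraic multiplicities:
  χ_A(x) = (x + 3)^5

Step 2 — compute geometric multiplicities via the rank-nullity identity g(λ) = n − rank(A − λI):
  rank(A − (-3)·I) = 0, so dim ker(A − (-3)·I) = n − 0 = 5

Summary:
  λ = -3: algebraic multiplicity = 5, geometric multiplicity = 5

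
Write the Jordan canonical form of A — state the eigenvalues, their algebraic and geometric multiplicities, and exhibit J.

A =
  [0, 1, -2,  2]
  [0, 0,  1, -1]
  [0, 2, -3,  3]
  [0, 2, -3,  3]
J_3(0) ⊕ J_1(0)

The characteristic polynomial is
  det(x·I − A) = x^4

Eigenvalues and multiplicities (the geometric multiplicity of λ is n − rank(A − λI), which equals the number of Jordan blocks for λ):
  λ = 0: algebraic multiplicity = 4, geometric multiplicity = 2

Determining the block sizes for each eigenvalue:
  λ = 0: with am = 4 and gm = 2, the partition is not yet determined (e.g. several partitions of 4 into 2 parts exist). Let N = A − (0)·I. Computing rank(N^1) = 2, rank(N^2) = 1, rank(N^3) = 0; the number of blocks of size ≥ j is rank(N^{j−1}) − rank(N^j), giving [2, 1, 1]. So we have 1 block(s) of size 3, 1 block(s) of size 1 → block sizes [3, 1]

Assembling the blocks gives a Jordan form
J =
  [0, 1, 0, 0]
  [0, 0, 1, 0]
  [0, 0, 0, 0]
  [0, 0, 0, 0]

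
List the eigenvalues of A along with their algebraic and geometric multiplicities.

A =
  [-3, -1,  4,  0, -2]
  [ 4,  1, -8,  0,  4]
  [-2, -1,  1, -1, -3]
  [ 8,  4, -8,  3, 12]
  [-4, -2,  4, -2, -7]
λ = -1: alg = 5, geom = 3

Step 1 — factor the characteristic polynomial to read off the algebraic multiplicities:
  χ_A(x) = (x + 1)^5

Step 2 — compute geometric multiplicities via the rank-nullity identity g(λ) = n − rank(A − λI):
  rank(A − (-1)·I) = 2, so dim ker(A − (-1)·I) = n − 2 = 3

Summary:
  λ = -1: algebraic multiplicity = 5, geometric multiplicity = 3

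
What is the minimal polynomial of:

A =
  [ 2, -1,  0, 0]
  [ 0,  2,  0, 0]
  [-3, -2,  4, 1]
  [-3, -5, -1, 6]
x^4 - 14*x^3 + 69*x^2 - 140*x + 100

The characteristic polynomial is χ_A(x) = (x - 5)^2*(x - 2)^2, so the eigenvalues are known. The minimal polynomial is
  m_A(x) = Π_λ (x − λ)^{k_λ}
where k_λ is the size of the *largest* Jordan block for λ (equivalently, the smallest k with (A − λI)^k v = 0 for every generalised eigenvector v of λ).

  λ = 2: largest Jordan block has size 2, contributing (x − 2)^2
  λ = 5: largest Jordan block has size 2, contributing (x − 5)^2

So m_A(x) = (x - 5)^2*(x - 2)^2 = x^4 - 14*x^3 + 69*x^2 - 140*x + 100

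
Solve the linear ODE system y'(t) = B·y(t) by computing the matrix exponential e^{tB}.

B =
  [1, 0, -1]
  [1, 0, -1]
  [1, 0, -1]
e^{tB} =
  [t + 1, 0, -t]
  [t, 1, -t]
  [t, 0, 1 - t]

Strategy: write B = P · J · P⁻¹ where J is a Jordan canonical form, so e^{tB} = P · e^{tJ} · P⁻¹, and e^{tJ} can be computed block-by-block.

B has Jordan form
J =
  [0, 1, 0]
  [0, 0, 0]
  [0, 0, 0]
(up to reordering of blocks).

Per-block formulas:
  For a 2×2 Jordan block J_2(0): exp(t · J_2(0)) = e^(0t)·(I + t·N), where N is the 2×2 nilpotent shift.
  For a 1×1 block at λ = 0: exp(t · [0]) = [e^(0t)].

After assembling e^{tJ} and conjugating by P, we get:

e^{tB} =
  [t + 1, 0, -t]
  [t, 1, -t]
  [t, 0, 1 - t]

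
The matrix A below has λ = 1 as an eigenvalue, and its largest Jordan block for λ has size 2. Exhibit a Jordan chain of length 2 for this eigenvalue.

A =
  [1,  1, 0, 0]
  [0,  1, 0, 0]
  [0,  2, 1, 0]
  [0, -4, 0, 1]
A Jordan chain for λ = 1 of length 2:
v_1 = (1, 0, 2, -4)ᵀ
v_2 = (0, 1, 0, 0)ᵀ

Let N = A − (1)·I. We want v_2 with N^2 v_2 = 0 but N^1 v_2 ≠ 0; then v_{j-1} := N · v_j for j = 2, …, 2.

Pick v_2 = (0, 1, 0, 0)ᵀ.
Then v_1 = N · v_2 = (1, 0, 2, -4)ᵀ.

Sanity check: (A − (1)·I) v_1 = (0, 0, 0, 0)ᵀ = 0. ✓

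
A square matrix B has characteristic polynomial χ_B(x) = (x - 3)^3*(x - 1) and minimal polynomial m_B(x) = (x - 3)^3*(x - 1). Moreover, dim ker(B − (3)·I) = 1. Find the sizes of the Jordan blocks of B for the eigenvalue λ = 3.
Block sizes for λ = 3: [3]

Step 1 — from the characteristic polynomial, algebraic multiplicity of λ = 3 is 3. From dim ker(B − (3)·I) = 1, there are exactly 1 Jordan blocks for λ = 3.
Step 2 — from the minimal polynomial, the factor (x − 3)^3 tells us the largest block for λ = 3 has size 3.
Step 3 — with total size 3, 1 blocks, and largest block 3, the block sizes (in nonincreasing order) are [3].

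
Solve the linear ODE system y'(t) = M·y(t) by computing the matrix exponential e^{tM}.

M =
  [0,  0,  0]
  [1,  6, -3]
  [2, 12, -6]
e^{tM} =
  [1, 0, 0]
  [t, 6*t + 1, -3*t]
  [2*t, 12*t, 1 - 6*t]

Strategy: write M = P · J · P⁻¹ where J is a Jordan canonical form, so e^{tM} = P · e^{tJ} · P⁻¹, and e^{tJ} can be computed block-by-block.

M has Jordan form
J =
  [0, 1, 0]
  [0, 0, 0]
  [0, 0, 0]
(up to reordering of blocks).

Per-block formulas:
  For a 1×1 block at λ = 0: exp(t · [0]) = [e^(0t)].
  For a 2×2 Jordan block J_2(0): exp(t · J_2(0)) = e^(0t)·(I + t·N), where N is the 2×2 nilpotent shift.

After assembling e^{tJ} and conjugating by P, we get:

e^{tM} =
  [1, 0, 0]
  [t, 6*t + 1, -3*t]
  [2*t, 12*t, 1 - 6*t]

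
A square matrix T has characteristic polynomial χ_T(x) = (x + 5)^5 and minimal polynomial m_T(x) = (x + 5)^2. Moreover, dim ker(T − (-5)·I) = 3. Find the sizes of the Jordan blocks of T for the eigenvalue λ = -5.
Block sizes for λ = -5: [2, 2, 1]

Step 1 — from the characteristic polynomial, algebraic multiplicity of λ = -5 is 5. From dim ker(T − (-5)·I) = 3, there are exactly 3 Jordan blocks for λ = -5.
Step 2 — from the minimal polynomial, the factor (x + 5)^2 tells us the largest block for λ = -5 has size 2.
Step 3 — with total size 5, 3 blocks, and largest block 2, the block sizes (in nonincreasing order) are [2, 2, 1].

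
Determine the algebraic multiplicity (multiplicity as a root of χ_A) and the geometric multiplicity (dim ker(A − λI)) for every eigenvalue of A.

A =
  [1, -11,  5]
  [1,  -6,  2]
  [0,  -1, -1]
λ = -2: alg = 3, geom = 1

Step 1 — factor the characteristic polynomial to read off the algebraic multiplicities:
  χ_A(x) = (x + 2)^3

Step 2 — compute geometric multiplicities via the rank-nullity identity g(λ) = n − rank(A − λI):
  rank(A − (-2)·I) = 2, so dim ker(A − (-2)·I) = n − 2 = 1

Summary:
  λ = -2: algebraic multiplicity = 3, geometric multiplicity = 1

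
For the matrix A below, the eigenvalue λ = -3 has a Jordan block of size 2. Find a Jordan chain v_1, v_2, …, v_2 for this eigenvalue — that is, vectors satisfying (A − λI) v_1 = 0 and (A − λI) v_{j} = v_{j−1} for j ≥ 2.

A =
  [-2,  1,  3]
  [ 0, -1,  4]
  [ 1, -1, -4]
A Jordan chain for λ = -3 of length 2:
v_1 = (1, 2, -1)ᵀ
v_2 = (0, 1, 0)ᵀ

Let N = A − (-3)·I. We want v_2 with N^2 v_2 = 0 but N^1 v_2 ≠ 0; then v_{j-1} := N · v_j for j = 2, …, 2.

Pick v_2 = (0, 1, 0)ᵀ.
Then v_1 = N · v_2 = (1, 2, -1)ᵀ.

Sanity check: (A − (-3)·I) v_1 = (0, 0, 0)ᵀ = 0. ✓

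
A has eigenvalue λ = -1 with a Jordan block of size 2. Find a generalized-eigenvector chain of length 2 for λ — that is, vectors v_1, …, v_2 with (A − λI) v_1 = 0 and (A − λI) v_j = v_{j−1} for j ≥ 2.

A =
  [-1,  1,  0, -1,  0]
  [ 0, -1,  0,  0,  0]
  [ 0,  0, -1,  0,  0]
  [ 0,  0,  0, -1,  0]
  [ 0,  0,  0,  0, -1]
A Jordan chain for λ = -1 of length 2:
v_1 = (1, 0, 0, 0, 0)ᵀ
v_2 = (0, 1, 0, 0, 0)ᵀ

Let N = A − (-1)·I. We want v_2 with N^2 v_2 = 0 but N^1 v_2 ≠ 0; then v_{j-1} := N · v_j for j = 2, …, 2.

Pick v_2 = (0, 1, 0, 0, 0)ᵀ.
Then v_1 = N · v_2 = (1, 0, 0, 0, 0)ᵀ.

Sanity check: (A − (-1)·I) v_1 = (0, 0, 0, 0, 0)ᵀ = 0. ✓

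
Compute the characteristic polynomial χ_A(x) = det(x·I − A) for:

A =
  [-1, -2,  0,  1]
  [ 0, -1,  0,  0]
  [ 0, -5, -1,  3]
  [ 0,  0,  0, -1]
x^4 + 4*x^3 + 6*x^2 + 4*x + 1

Expanding det(x·I − A) (e.g. by cofactor expansion or by noting that A is similar to its Jordan form J, which has the same characteristic polynomial as A) gives
  χ_A(x) = x^4 + 4*x^3 + 6*x^2 + 4*x + 1
which factors as (x + 1)^4. The eigenvalues (with algebraic multiplicities) are λ = -1 with multiplicity 4.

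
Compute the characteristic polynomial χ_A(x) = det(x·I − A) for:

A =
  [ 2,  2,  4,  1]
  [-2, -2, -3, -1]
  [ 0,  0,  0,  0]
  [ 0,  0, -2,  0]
x^4

Expanding det(x·I − A) (e.g. by cofactor expansion or by noting that A is similar to its Jordan form J, which has the same characteristic polynomial as A) gives
  χ_A(x) = x^4
which factors as x^4. The eigenvalues (with algebraic multiplicities) are λ = 0 with multiplicity 4.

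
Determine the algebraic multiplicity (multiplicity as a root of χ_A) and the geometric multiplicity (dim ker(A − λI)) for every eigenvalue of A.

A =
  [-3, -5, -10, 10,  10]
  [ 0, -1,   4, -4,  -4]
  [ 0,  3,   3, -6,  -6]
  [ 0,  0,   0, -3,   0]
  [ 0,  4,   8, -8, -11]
λ = -3: alg = 5, geom = 4

Step 1 — factor the characteristic polynomial to read off the algebraic multiplicities:
  χ_A(x) = (x + 3)^5

Step 2 — compute geometric multiplicities via the rank-nullity identity g(λ) = n − rank(A − λI):
  rank(A − (-3)·I) = 1, so dim ker(A − (-3)·I) = n − 1 = 4

Summary:
  λ = -3: algebraic multiplicity = 5, geometric multiplicity = 4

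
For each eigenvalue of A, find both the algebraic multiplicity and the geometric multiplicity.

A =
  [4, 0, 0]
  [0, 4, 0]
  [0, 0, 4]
λ = 4: alg = 3, geom = 3

Step 1 — factor the characteristic polynomial to read off the algebraic multiplicities:
  χ_A(x) = (x - 4)^3

Step 2 — compute geometric multiplicities via the rank-nullity identity g(λ) = n − rank(A − λI):
  rank(A − (4)·I) = 0, so dim ker(A − (4)·I) = n − 0 = 3

Summary:
  λ = 4: algebraic multiplicity = 3, geometric multiplicity = 3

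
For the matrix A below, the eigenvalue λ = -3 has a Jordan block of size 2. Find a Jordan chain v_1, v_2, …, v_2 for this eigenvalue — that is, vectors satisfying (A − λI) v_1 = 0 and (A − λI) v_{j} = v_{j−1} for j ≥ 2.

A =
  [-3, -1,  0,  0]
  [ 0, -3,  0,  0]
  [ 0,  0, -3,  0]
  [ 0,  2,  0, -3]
A Jordan chain for λ = -3 of length 2:
v_1 = (-1, 0, 0, 2)ᵀ
v_2 = (0, 1, 0, 0)ᵀ

Let N = A − (-3)·I. We want v_2 with N^2 v_2 = 0 but N^1 v_2 ≠ 0; then v_{j-1} := N · v_j for j = 2, …, 2.

Pick v_2 = (0, 1, 0, 0)ᵀ.
Then v_1 = N · v_2 = (-1, 0, 0, 2)ᵀ.

Sanity check: (A − (-3)·I) v_1 = (0, 0, 0, 0)ᵀ = 0. ✓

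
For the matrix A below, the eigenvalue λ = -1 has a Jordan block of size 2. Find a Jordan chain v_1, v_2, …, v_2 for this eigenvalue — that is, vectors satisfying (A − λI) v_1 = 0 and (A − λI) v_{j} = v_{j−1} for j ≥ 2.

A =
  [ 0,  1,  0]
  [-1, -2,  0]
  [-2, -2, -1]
A Jordan chain for λ = -1 of length 2:
v_1 = (1, -1, -2)ᵀ
v_2 = (1, 0, 0)ᵀ

Let N = A − (-1)·I. We want v_2 with N^2 v_2 = 0 but N^1 v_2 ≠ 0; then v_{j-1} := N · v_j for j = 2, …, 2.

Pick v_2 = (1, 0, 0)ᵀ.
Then v_1 = N · v_2 = (1, -1, -2)ᵀ.

Sanity check: (A − (-1)·I) v_1 = (0, 0, 0)ᵀ = 0. ✓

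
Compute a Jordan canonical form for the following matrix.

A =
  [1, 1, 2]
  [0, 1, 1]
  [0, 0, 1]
J_3(1)

The characteristic polynomial is
  det(x·I − A) = x^3 - 3*x^2 + 3*x - 1 = (x - 1)^3

Eigenvalues and multiplicities (the geometric multiplicity of λ is n − rank(A − λI), which equals the number of Jordan blocks for λ):
  λ = 1: algebraic multiplicity = 3, geometric multiplicity = 1

Determining the block sizes for each eigenvalue:
  λ = 1: one block (gm = 1), so the single block has size am = 3 → block sizes [3]

Assembling the blocks gives a Jordan form
J =
  [1, 1, 0]
  [0, 1, 1]
  [0, 0, 1]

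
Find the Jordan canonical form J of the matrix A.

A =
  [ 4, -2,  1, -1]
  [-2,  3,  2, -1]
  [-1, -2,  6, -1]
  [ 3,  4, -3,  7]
J_3(5) ⊕ J_1(5)

The characteristic polynomial is
  det(x·I − A) = x^4 - 20*x^3 + 150*x^2 - 500*x + 625 = (x - 5)^4

Eigenvalues and multiplicities (the geometric multiplicity of λ is n − rank(A − λI), which equals the number of Jordan blocks for λ):
  λ = 5: algebraic multiplicity = 4, geometric multiplicity = 2

Determining the block sizes for each eigenvalue:
  λ = 5: with am = 4 and gm = 2, the partition is not yet determined (e.g. several partitions of 4 into 2 parts exist). Let N = A − (5)·I. Computing rank(N^1) = 2, rank(N^2) = 1, rank(N^3) = 0; the number of blocks of size ≥ j is rank(N^{j−1}) − rank(N^j), giving [2, 1, 1]. So we have 1 block(s) of size 3, 1 block(s) of size 1 → block sizes [3, 1]

Assembling the blocks gives a Jordan form
J =
  [5, 1, 0, 0]
  [0, 5, 1, 0]
  [0, 0, 5, 0]
  [0, 0, 0, 5]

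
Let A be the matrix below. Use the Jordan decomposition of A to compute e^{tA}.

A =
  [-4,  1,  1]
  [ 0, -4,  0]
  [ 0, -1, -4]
e^{tA} =
  [exp(-4*t), -t^2*exp(-4*t)/2 + t*exp(-4*t), t*exp(-4*t)]
  [0, exp(-4*t), 0]
  [0, -t*exp(-4*t), exp(-4*t)]

Strategy: write A = P · J · P⁻¹ where J is a Jordan canonical form, so e^{tA} = P · e^{tJ} · P⁻¹, and e^{tJ} can be computed block-by-block.

A has Jordan form
J =
  [-4,  1,  0]
  [ 0, -4,  1]
  [ 0,  0, -4]
(up to reordering of blocks).

Per-block formulas:
  For a 3×3 Jordan block J_3(-4): exp(t · J_3(-4)) = e^(-4t)·(I + t·N + (t^2/2)·N^2), where N is the 3×3 nilpotent shift.

After assembling e^{tJ} and conjugating by P, we get:

e^{tA} =
  [exp(-4*t), -t^2*exp(-4*t)/2 + t*exp(-4*t), t*exp(-4*t)]
  [0, exp(-4*t), 0]
  [0, -t*exp(-4*t), exp(-4*t)]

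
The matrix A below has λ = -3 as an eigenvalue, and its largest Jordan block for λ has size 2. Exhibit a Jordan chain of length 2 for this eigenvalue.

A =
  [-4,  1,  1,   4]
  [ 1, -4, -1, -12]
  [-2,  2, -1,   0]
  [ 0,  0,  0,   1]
A Jordan chain for λ = -3 of length 2:
v_1 = (-1, 1, -2, 0)ᵀ
v_2 = (1, 0, 0, 0)ᵀ

Let N = A − (-3)·I. We want v_2 with N^2 v_2 = 0 but N^1 v_2 ≠ 0; then v_{j-1} := N · v_j for j = 2, …, 2.

Pick v_2 = (1, 0, 0, 0)ᵀ.
Then v_1 = N · v_2 = (-1, 1, -2, 0)ᵀ.

Sanity check: (A − (-3)·I) v_1 = (0, 0, 0, 0)ᵀ = 0. ✓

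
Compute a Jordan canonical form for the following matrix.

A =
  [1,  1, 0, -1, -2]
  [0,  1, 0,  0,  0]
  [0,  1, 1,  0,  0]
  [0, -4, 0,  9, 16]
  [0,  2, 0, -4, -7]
J_2(1) ⊕ J_2(1) ⊕ J_1(1)

The characteristic polynomial is
  det(x·I − A) = x^5 - 5*x^4 + 10*x^3 - 10*x^2 + 5*x - 1 = (x - 1)^5

Eigenvalues and multiplicities (the geometric multiplicity of λ is n − rank(A − λI), which equals the number of Jordan blocks for λ):
  λ = 1: algebraic multiplicity = 5, geometric multiplicity = 3

Determining the block sizes for each eigenvalue:
  λ = 1: with am = 5 and gm = 3, the partition is not yet determined (e.g. several partitions of 5 into 3 parts exist). Let N = A − (1)·I. Computing rank(N^1) = 2, rank(N^2) = 0; the number of blocks of size ≥ j is rank(N^{j−1}) − rank(N^j), giving [3, 2]. So we have 2 block(s) of size 2, 1 block(s) of size 1 → block sizes [2, 2, 1]

Assembling the blocks gives a Jordan form
J =
  [1, 1, 0, 0, 0]
  [0, 1, 0, 0, 0]
  [0, 0, 1, 1, 0]
  [0, 0, 0, 1, 0]
  [0, 0, 0, 0, 1]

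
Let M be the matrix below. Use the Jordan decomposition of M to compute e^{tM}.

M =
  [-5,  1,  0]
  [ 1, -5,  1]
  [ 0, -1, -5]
e^{tM} =
  [t^2*exp(-5*t)/2 + exp(-5*t), t*exp(-5*t), t^2*exp(-5*t)/2]
  [t*exp(-5*t), exp(-5*t), t*exp(-5*t)]
  [-t^2*exp(-5*t)/2, -t*exp(-5*t), -t^2*exp(-5*t)/2 + exp(-5*t)]

Strategy: write M = P · J · P⁻¹ where J is a Jordan canonical form, so e^{tM} = P · e^{tJ} · P⁻¹, and e^{tJ} can be computed block-by-block.

M has Jordan form
J =
  [-5,  1,  0]
  [ 0, -5,  1]
  [ 0,  0, -5]
(up to reordering of blocks).

Per-block formulas:
  For a 3×3 Jordan block J_3(-5): exp(t · J_3(-5)) = e^(-5t)·(I + t·N + (t^2/2)·N^2), where N is the 3×3 nilpotent shift.

After assembling e^{tJ} and conjugating by P, we get:

e^{tM} =
  [t^2*exp(-5*t)/2 + exp(-5*t), t*exp(-5*t), t^2*exp(-5*t)/2]
  [t*exp(-5*t), exp(-5*t), t*exp(-5*t)]
  [-t^2*exp(-5*t)/2, -t*exp(-5*t), -t^2*exp(-5*t)/2 + exp(-5*t)]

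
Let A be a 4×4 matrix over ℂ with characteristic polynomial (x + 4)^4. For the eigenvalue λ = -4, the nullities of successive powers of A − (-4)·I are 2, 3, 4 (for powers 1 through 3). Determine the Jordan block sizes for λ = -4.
Block sizes for λ = -4: [3, 1]

From the dimensions of kernels of powers, the number of Jordan blocks of size at least j is d_j − d_{j−1} where d_j = dim ker(N^j) (with d_0 = 0). Computing the differences gives [2, 1, 1].
The number of blocks of size exactly k is (#blocks of size ≥ k) − (#blocks of size ≥ k + 1), so the partition is: 1 block(s) of size 1, 1 block(s) of size 3.
In nonincreasing order the block sizes are [3, 1].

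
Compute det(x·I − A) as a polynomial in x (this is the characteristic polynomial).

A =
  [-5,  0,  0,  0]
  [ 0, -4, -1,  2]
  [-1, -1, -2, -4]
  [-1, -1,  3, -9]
x^4 + 20*x^3 + 150*x^2 + 500*x + 625

Expanding det(x·I − A) (e.g. by cofactor expansion or by noting that A is similar to its Jordan form J, which has the same characteristic polynomial as A) gives
  χ_A(x) = x^4 + 20*x^3 + 150*x^2 + 500*x + 625
which factors as (x + 5)^4. The eigenvalues (with algebraic multiplicities) are λ = -5 with multiplicity 4.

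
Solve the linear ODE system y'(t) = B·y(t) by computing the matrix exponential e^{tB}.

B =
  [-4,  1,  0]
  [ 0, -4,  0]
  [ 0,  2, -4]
e^{tB} =
  [exp(-4*t), t*exp(-4*t), 0]
  [0, exp(-4*t), 0]
  [0, 2*t*exp(-4*t), exp(-4*t)]

Strategy: write B = P · J · P⁻¹ where J is a Jordan canonical form, so e^{tB} = P · e^{tJ} · P⁻¹, and e^{tJ} can be computed block-by-block.

B has Jordan form
J =
  [-4,  1,  0]
  [ 0, -4,  0]
  [ 0,  0, -4]
(up to reordering of blocks).

Per-block formulas:
  For a 2×2 Jordan block J_2(-4): exp(t · J_2(-4)) = e^(-4t)·(I + t·N), where N is the 2×2 nilpotent shift.
  For a 1×1 block at λ = -4: exp(t · [-4]) = [e^(-4t)].

After assembling e^{tJ} and conjugating by P, we get:

e^{tB} =
  [exp(-4*t), t*exp(-4*t), 0]
  [0, exp(-4*t), 0]
  [0, 2*t*exp(-4*t), exp(-4*t)]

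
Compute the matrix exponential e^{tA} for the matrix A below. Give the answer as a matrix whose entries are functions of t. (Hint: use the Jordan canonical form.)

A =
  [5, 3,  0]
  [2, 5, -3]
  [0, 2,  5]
e^{tA} =
  [3*t^2*exp(5*t) + exp(5*t), 3*t*exp(5*t), -9*t^2*exp(5*t)/2]
  [2*t*exp(5*t), exp(5*t), -3*t*exp(5*t)]
  [2*t^2*exp(5*t), 2*t*exp(5*t), -3*t^2*exp(5*t) + exp(5*t)]

Strategy: write A = P · J · P⁻¹ where J is a Jordan canonical form, so e^{tA} = P · e^{tJ} · P⁻¹, and e^{tJ} can be computed block-by-block.

A has Jordan form
J =
  [5, 1, 0]
  [0, 5, 1]
  [0, 0, 5]
(up to reordering of blocks).

Per-block formulas:
  For a 3×3 Jordan block J_3(5): exp(t · J_3(5)) = e^(5t)·(I + t·N + (t^2/2)·N^2), where N is the 3×3 nilpotent shift.

After assembling e^{tJ} and conjugating by P, we get:

e^{tA} =
  [3*t^2*exp(5*t) + exp(5*t), 3*t*exp(5*t), -9*t^2*exp(5*t)/2]
  [2*t*exp(5*t), exp(5*t), -3*t*exp(5*t)]
  [2*t^2*exp(5*t), 2*t*exp(5*t), -3*t^2*exp(5*t) + exp(5*t)]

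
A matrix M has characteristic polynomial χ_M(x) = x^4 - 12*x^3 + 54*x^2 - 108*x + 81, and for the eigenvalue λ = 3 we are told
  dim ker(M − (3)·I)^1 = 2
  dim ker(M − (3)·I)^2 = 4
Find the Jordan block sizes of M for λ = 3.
Block sizes for λ = 3: [2, 2]

From the dimensions of kernels of powers, the number of Jordan blocks of size at least j is d_j − d_{j−1} where d_j = dim ker(N^j) (with d_0 = 0). Computing the differences gives [2, 2].
The number of blocks of size exactly k is (#blocks of size ≥ k) − (#blocks of size ≥ k + 1), so the partition is: 2 block(s) of size 2.
In nonincreasing order the block sizes are [2, 2].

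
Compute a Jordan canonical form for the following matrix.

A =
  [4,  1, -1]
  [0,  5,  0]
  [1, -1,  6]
J_2(5) ⊕ J_1(5)

The characteristic polynomial is
  det(x·I − A) = x^3 - 15*x^2 + 75*x - 125 = (x - 5)^3

Eigenvalues and multiplicities (the geometric multiplicity of λ is n − rank(A − λI), which equals the number of Jordan blocks for λ):
  λ = 5: algebraic multiplicity = 3, geometric multiplicity = 2

Determining the block sizes for each eigenvalue:
  λ = 5: 2 blocks summing to 3 forces exactly one block of size 2 and the rest size 1 → block sizes [2, 1]

Assembling the blocks gives a Jordan form
J =
  [5, 1, 0]
  [0, 5, 0]
  [0, 0, 5]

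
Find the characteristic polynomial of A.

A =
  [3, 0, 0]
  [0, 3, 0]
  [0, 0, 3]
x^3 - 9*x^2 + 27*x - 27

Expanding det(x·I − A) (e.g. by cofactor expansion or by noting that A is similar to its Jordan form J, which has the same characteristic polynomial as A) gives
  χ_A(x) = x^3 - 9*x^2 + 27*x - 27
which factors as (x - 3)^3. The eigenvalues (with algebraic multiplicities) are λ = 3 with multiplicity 3.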